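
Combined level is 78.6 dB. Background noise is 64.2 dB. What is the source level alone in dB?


Given values:
  L_total = 78.6 dB, L_bg = 64.2 dB
Formula: L_source = 10 * log10(10^(L_total/10) - 10^(L_bg/10))
Convert to linear:
  10^(78.6/10) = 72443596.0075
  10^(64.2/10) = 2630267.9919
Difference: 72443596.0075 - 2630267.9919 = 69813328.0156
L_source = 10 * log10(69813328.0156) = 78.44

78.44 dB


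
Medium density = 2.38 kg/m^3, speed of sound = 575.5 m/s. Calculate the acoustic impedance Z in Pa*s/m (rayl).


Given values:
  rho = 2.38 kg/m^3
  c = 575.5 m/s
Formula: Z = rho * c
Z = 2.38 * 575.5
Z = 1369.69

1369.69 rayl


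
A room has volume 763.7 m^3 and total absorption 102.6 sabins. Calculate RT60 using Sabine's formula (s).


Given values:
  V = 763.7 m^3
  A = 102.6 sabins
Formula: RT60 = 0.161 * V / A
Numerator: 0.161 * 763.7 = 122.9557
RT60 = 122.9557 / 102.6 = 1.198

1.198 s


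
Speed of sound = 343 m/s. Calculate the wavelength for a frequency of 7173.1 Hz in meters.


Given values:
  c = 343 m/s, f = 7173.1 Hz
Formula: lambda = c / f
lambda = 343 / 7173.1
lambda = 0.0478

0.0478 m


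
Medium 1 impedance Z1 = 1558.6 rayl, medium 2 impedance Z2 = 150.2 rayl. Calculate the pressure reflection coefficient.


Given values:
  Z1 = 1558.6 rayl, Z2 = 150.2 rayl
Formula: R = (Z2 - Z1) / (Z2 + Z1)
Numerator: Z2 - Z1 = 150.2 - 1558.6 = -1408.4
Denominator: Z2 + Z1 = 150.2 + 1558.6 = 1708.8
R = -1408.4 / 1708.8 = -0.8242

-0.8242


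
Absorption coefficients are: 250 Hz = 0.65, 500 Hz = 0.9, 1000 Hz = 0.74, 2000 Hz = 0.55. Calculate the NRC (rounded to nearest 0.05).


Given values:
  a_250 = 0.65, a_500 = 0.9
  a_1000 = 0.74, a_2000 = 0.55
Formula: NRC = (a250 + a500 + a1000 + a2000) / 4
Sum = 0.65 + 0.9 + 0.74 + 0.55 = 2.84
NRC = 2.84 / 4 = 0.71
Rounded to nearest 0.05: 0.7

0.7


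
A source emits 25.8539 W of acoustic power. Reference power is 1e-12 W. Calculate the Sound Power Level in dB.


Given values:
  W = 25.8539 W
  W_ref = 1e-12 W
Formula: SWL = 10 * log10(W / W_ref)
Compute ratio: W / W_ref = 25853900000000
Compute log10: log10(25853900000000) = 13.412526
Multiply: SWL = 10 * 13.412526 = 134.13

134.13 dB


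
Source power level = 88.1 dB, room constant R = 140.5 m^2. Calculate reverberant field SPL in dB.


Given values:
  Lw = 88.1 dB, R = 140.5 m^2
Formula: SPL = Lw + 10 * log10(4 / R)
Compute 4 / R = 4 / 140.5 = 0.02847
Compute 10 * log10(0.02847) = -15.4561
SPL = 88.1 + (-15.4561) = 72.64

72.64 dB


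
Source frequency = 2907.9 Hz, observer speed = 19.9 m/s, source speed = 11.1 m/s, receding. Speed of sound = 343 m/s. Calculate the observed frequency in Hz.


Given values:
  f_s = 2907.9 Hz, v_o = 19.9 m/s, v_s = 11.1 m/s
  Direction: receding
Formula: f_o = f_s * (c - v_o) / (c + v_s)
Numerator: c - v_o = 343 - 19.9 = 323.1
Denominator: c + v_s = 343 + 11.1 = 354.1
f_o = 2907.9 * 323.1 / 354.1 = 2653.33

2653.33 Hz


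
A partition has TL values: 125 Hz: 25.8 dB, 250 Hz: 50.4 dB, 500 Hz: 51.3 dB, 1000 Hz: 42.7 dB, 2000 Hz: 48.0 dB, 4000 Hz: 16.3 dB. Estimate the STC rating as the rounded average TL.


Given TL values at each frequency:
  125 Hz: 25.8 dB
  250 Hz: 50.4 dB
  500 Hz: 51.3 dB
  1000 Hz: 42.7 dB
  2000 Hz: 48.0 dB
  4000 Hz: 16.3 dB
Formula: STC ~ round(average of TL values)
Sum = 25.8 + 50.4 + 51.3 + 42.7 + 48.0 + 16.3 = 234.5
Average = 234.5 / 6 = 39.08
Rounded: 39

39


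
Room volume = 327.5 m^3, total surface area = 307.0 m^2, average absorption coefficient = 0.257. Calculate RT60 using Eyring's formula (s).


Given values:
  V = 327.5 m^3, S = 307.0 m^2, alpha = 0.257
Formula: RT60 = 0.161 * V / (-S * ln(1 - alpha))
Compute ln(1 - 0.257) = ln(0.743) = -0.297059
Denominator: -307.0 * -0.297059 = 91.1971
Numerator: 0.161 * 327.5 = 52.7275
RT60 = 52.7275 / 91.1971 = 0.578

0.578 s


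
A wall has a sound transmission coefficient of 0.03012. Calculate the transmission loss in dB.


Given values:
  tau = 0.03012
Formula: TL = 10 * log10(1 / tau)
Compute 1 / tau = 1 / 0.03012 = 33.2005
Compute log10(33.2005) = 1.521145
TL = 10 * 1.521145 = 15.21

15.21 dB


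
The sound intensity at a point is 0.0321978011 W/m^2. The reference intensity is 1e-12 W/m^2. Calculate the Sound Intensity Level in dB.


Given values:
  I = 0.0321978011 W/m^2
  I_ref = 1e-12 W/m^2
Formula: SIL = 10 * log10(I / I_ref)
Compute ratio: I / I_ref = 32197801100
Compute log10: log10(32197801100) = 10.507826
Multiply: SIL = 10 * 10.507826 = 105.08

105.08 dB


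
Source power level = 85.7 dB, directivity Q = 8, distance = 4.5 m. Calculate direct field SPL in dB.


Given values:
  Lw = 85.7 dB, Q = 8, r = 4.5 m
Formula: SPL = Lw + 10 * log10(Q / (4 * pi * r^2))
Compute 4 * pi * r^2 = 4 * pi * 4.5^2 = 254.469
Compute Q / denom = 8 / 254.469 = 0.03143801
Compute 10 * log10(0.03143801) = -15.0254
SPL = 85.7 + (-15.0254) = 70.67

70.67 dB


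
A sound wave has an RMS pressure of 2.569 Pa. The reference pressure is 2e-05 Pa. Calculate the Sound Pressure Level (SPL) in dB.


Given values:
  p = 2.569 Pa
  p_ref = 2e-05 Pa
Formula: SPL = 20 * log10(p / p_ref)
Compute ratio: p / p_ref = 2.569 / 2e-05 = 128450
Compute log10: log10(128450) = 5.108734
Multiply: SPL = 20 * 5.108734 = 102.17

102.17 dB


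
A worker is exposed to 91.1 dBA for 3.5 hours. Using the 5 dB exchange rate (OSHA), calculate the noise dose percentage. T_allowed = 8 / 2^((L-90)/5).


Given values:
  L = 91.1 dBA, T = 3.5 hours
Formula: T_allowed = 8 / 2^((L - 90) / 5)
Compute exponent: (91.1 - 90) / 5 = 0.22
Compute 2^(0.22) = 1.164734
T_allowed = 8 / 1.164734 = 6.868521 hours
Dose = (T / T_allowed) * 100
Dose = (3.5 / 6.868521) * 100 = 50.96

50.96 %


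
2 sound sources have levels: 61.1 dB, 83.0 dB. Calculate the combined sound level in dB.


Formula: L_total = 10 * log10( sum(10^(Li/10)) )
  Source 1: 10^(61.1/10) = 1288249.5517
  Source 2: 10^(83.0/10) = 199526231.4969
Sum of linear values = 200814481.0486
L_total = 10 * log10(200814481.0486) = 83.03

83.03 dB


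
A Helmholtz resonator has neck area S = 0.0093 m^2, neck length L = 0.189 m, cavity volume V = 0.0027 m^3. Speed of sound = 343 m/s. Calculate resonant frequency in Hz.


Given values:
  S = 0.0093 m^2, L = 0.189 m, V = 0.0027 m^3, c = 343 m/s
Formula: f = (c / (2*pi)) * sqrt(S / (V * L))
Compute V * L = 0.0027 * 0.189 = 0.0005103
Compute S / (V * L) = 0.0093 / 0.0005103 = 18.2246
Compute sqrt(18.2246) = 4.269028
Compute c / (2*pi) = 343 / 6.283185 = 54.590148
f = 54.590148 * 4.269028 = 233.05

233.05 Hz


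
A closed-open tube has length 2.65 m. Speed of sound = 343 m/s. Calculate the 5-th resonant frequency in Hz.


Given values:
  Tube type: closed-open, L = 2.65 m, c = 343 m/s, n = 5
Formula: f_n = (2n - 1) * c / (4 * L)
Compute 2n - 1 = 2*5 - 1 = 9
Compute 4 * L = 4 * 2.65 = 10.6
f = 9 * 343 / 10.6
f = 291.23

291.23 Hz


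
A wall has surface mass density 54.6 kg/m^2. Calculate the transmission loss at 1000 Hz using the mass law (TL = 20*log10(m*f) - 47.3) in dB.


Given values:
  m = 54.6 kg/m^2, f = 1000 Hz
Formula: TL = 20 * log10(m * f) - 47.3
Compute m * f = 54.6 * 1000 = 54600.0
Compute log10(54600.0) = 4.737193
Compute 20 * 4.737193 = 94.7439
TL = 94.7439 - 47.3 = 47.44

47.44 dB


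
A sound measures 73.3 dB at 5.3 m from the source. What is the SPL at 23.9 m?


Given values:
  SPL1 = 73.3 dB, r1 = 5.3 m, r2 = 23.9 m
Formula: SPL2 = SPL1 - 20 * log10(r2 / r1)
Compute ratio: r2 / r1 = 23.9 / 5.3 = 4.5094
Compute log10: log10(4.5094) = 0.654119
Compute drop: 20 * 0.654119 = 13.0824
SPL2 = 73.3 - 13.0824 = 60.22

60.22 dB


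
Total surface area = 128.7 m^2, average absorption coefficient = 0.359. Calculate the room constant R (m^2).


Given values:
  S = 128.7 m^2, alpha = 0.359
Formula: R = S * alpha / (1 - alpha)
Numerator: 128.7 * 0.359 = 46.2033
Denominator: 1 - 0.359 = 0.641
R = 46.2033 / 0.641 = 72.08

72.08 m^2


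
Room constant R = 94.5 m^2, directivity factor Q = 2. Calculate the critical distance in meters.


Given values:
  R = 94.5 m^2, Q = 2
Formula: d_c = 0.141 * sqrt(Q * R)
Compute Q * R = 2 * 94.5 = 189.0
Compute sqrt(189.0) = 13.7477
d_c = 0.141 * 13.7477 = 1.938

1.938 m


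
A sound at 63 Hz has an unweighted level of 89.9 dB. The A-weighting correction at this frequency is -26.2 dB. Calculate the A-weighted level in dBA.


Given values:
  SPL = 89.9 dB
  A-weighting at 63 Hz = -26.2 dB
Formula: L_A = SPL + A_weight
L_A = 89.9 + (-26.2)
L_A = 63.7

63.7 dBA


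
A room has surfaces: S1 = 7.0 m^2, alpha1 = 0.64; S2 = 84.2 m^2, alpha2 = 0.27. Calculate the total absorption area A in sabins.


Given surfaces:
  Surface 1: 7.0 * 0.64 = 4.48
  Surface 2: 84.2 * 0.27 = 22.734
Formula: A = sum(Si * alpha_i)
A = 4.48 + 22.734
A = 27.21

27.21 sabins


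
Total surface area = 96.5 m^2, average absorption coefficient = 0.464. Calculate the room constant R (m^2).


Given values:
  S = 96.5 m^2, alpha = 0.464
Formula: R = S * alpha / (1 - alpha)
Numerator: 96.5 * 0.464 = 44.776
Denominator: 1 - 0.464 = 0.536
R = 44.776 / 0.536 = 83.54

83.54 m^2


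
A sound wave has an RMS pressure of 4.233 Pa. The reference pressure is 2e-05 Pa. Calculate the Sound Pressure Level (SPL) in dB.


Given values:
  p = 4.233 Pa
  p_ref = 2e-05 Pa
Formula: SPL = 20 * log10(p / p_ref)
Compute ratio: p / p_ref = 4.233 / 2e-05 = 211650
Compute log10: log10(211650) = 5.325618
Multiply: SPL = 20 * 5.325618 = 106.51

106.51 dB


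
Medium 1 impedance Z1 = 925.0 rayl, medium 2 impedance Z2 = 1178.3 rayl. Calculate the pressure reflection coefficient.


Given values:
  Z1 = 925.0 rayl, Z2 = 1178.3 rayl
Formula: R = (Z2 - Z1) / (Z2 + Z1)
Numerator: Z2 - Z1 = 1178.3 - 925.0 = 253.3
Denominator: Z2 + Z1 = 1178.3 + 925.0 = 2103.3
R = 253.3 / 2103.3 = 0.1204

0.1204


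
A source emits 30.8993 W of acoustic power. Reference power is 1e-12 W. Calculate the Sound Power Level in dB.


Given values:
  W = 30.8993 W
  W_ref = 1e-12 W
Formula: SWL = 10 * log10(W / W_ref)
Compute ratio: W / W_ref = 30899300000000
Compute log10: log10(30899300000000) = 13.489949
Multiply: SWL = 10 * 13.489949 = 134.9

134.9 dB


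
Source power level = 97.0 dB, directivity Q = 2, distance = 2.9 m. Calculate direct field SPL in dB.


Given values:
  Lw = 97.0 dB, Q = 2, r = 2.9 m
Formula: SPL = Lw + 10 * log10(Q / (4 * pi * r^2))
Compute 4 * pi * r^2 = 4 * pi * 2.9^2 = 105.6832
Compute Q / denom = 2 / 105.6832 = 0.01892448
Compute 10 * log10(0.01892448) = -17.2298
SPL = 97.0 + (-17.2298) = 79.77

79.77 dB


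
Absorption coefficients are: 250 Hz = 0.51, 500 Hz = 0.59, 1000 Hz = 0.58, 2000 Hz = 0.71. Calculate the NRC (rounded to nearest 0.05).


Given values:
  a_250 = 0.51, a_500 = 0.59
  a_1000 = 0.58, a_2000 = 0.71
Formula: NRC = (a250 + a500 + a1000 + a2000) / 4
Sum = 0.51 + 0.59 + 0.58 + 0.71 = 2.39
NRC = 2.39 / 4 = 0.5975
Rounded to nearest 0.05: 0.6

0.6


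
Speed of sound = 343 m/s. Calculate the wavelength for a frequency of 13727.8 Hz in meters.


Given values:
  c = 343 m/s, f = 13727.8 Hz
Formula: lambda = c / f
lambda = 343 / 13727.8
lambda = 0.025

0.025 m


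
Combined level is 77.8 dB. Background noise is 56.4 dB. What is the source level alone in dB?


Given values:
  L_total = 77.8 dB, L_bg = 56.4 dB
Formula: L_source = 10 * log10(10^(L_total/10) - 10^(L_bg/10))
Convert to linear:
  10^(77.8/10) = 60255958.6074
  10^(56.4/10) = 436515.8322
Difference: 60255958.6074 - 436515.8322 = 59819442.7752
L_source = 10 * log10(59819442.7752) = 77.77

77.77 dB


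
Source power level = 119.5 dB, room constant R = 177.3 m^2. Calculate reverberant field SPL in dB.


Given values:
  Lw = 119.5 dB, R = 177.3 m^2
Formula: SPL = Lw + 10 * log10(4 / R)
Compute 4 / R = 4 / 177.3 = 0.022561
Compute 10 * log10(0.022561) = -16.4664
SPL = 119.5 + (-16.4664) = 103.03

103.03 dB


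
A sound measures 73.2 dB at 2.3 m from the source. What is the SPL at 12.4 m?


Given values:
  SPL1 = 73.2 dB, r1 = 2.3 m, r2 = 12.4 m
Formula: SPL2 = SPL1 - 20 * log10(r2 / r1)
Compute ratio: r2 / r1 = 12.4 / 2.3 = 5.3913
Compute log10: log10(5.3913) = 0.731693
Compute drop: 20 * 0.731693 = 14.6339
SPL2 = 73.2 - 14.6339 = 58.57

58.57 dB


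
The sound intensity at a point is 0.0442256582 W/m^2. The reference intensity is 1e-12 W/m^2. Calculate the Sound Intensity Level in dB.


Given values:
  I = 0.0442256582 W/m^2
  I_ref = 1e-12 W/m^2
Formula: SIL = 10 * log10(I / I_ref)
Compute ratio: I / I_ref = 44225658200
Compute log10: log10(44225658200) = 10.645674
Multiply: SIL = 10 * 10.645674 = 106.46

106.46 dB


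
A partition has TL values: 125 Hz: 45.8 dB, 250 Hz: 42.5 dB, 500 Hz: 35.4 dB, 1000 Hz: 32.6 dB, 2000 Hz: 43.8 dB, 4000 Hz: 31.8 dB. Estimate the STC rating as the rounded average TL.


Given TL values at each frequency:
  125 Hz: 45.8 dB
  250 Hz: 42.5 dB
  500 Hz: 35.4 dB
  1000 Hz: 32.6 dB
  2000 Hz: 43.8 dB
  4000 Hz: 31.8 dB
Formula: STC ~ round(average of TL values)
Sum = 45.8 + 42.5 + 35.4 + 32.6 + 43.8 + 31.8 = 231.9
Average = 231.9 / 6 = 38.65
Rounded: 39

39


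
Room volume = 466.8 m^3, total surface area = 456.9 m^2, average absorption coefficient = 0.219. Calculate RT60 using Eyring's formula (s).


Given values:
  V = 466.8 m^3, S = 456.9 m^2, alpha = 0.219
Formula: RT60 = 0.161 * V / (-S * ln(1 - alpha))
Compute ln(1 - 0.219) = ln(0.781) = -0.24718
Denominator: -456.9 * -0.24718 = 112.9365
Numerator: 0.161 * 466.8 = 75.1548
RT60 = 75.1548 / 112.9365 = 0.665

0.665 s


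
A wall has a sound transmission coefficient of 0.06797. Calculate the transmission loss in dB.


Given values:
  tau = 0.06797
Formula: TL = 10 * log10(1 / tau)
Compute 1 / tau = 1 / 0.06797 = 14.7124
Compute log10(14.7124) = 1.167684
TL = 10 * 1.167684 = 11.68

11.68 dB


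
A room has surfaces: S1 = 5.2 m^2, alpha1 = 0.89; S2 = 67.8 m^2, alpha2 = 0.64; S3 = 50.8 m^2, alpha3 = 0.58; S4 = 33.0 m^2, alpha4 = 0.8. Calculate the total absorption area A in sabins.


Given surfaces:
  Surface 1: 5.2 * 0.89 = 4.628
  Surface 2: 67.8 * 0.64 = 43.392
  Surface 3: 50.8 * 0.58 = 29.464
  Surface 4: 33.0 * 0.8 = 26.4
Formula: A = sum(Si * alpha_i)
A = 4.628 + 43.392 + 29.464 + 26.4
A = 103.88

103.88 sabins


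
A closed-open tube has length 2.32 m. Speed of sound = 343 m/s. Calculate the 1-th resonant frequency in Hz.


Given values:
  Tube type: closed-open, L = 2.32 m, c = 343 m/s, n = 1
Formula: f_n = (2n - 1) * c / (4 * L)
Compute 2n - 1 = 2*1 - 1 = 1
Compute 4 * L = 4 * 2.32 = 9.28
f = 1 * 343 / 9.28
f = 36.96

36.96 Hz


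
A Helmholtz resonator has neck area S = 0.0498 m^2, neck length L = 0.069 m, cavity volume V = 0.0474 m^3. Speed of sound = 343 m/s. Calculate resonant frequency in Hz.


Given values:
  S = 0.0498 m^2, L = 0.069 m, V = 0.0474 m^3, c = 343 m/s
Formula: f = (c / (2*pi)) * sqrt(S / (V * L))
Compute V * L = 0.0474 * 0.069 = 0.0032706
Compute S / (V * L) = 0.0498 / 0.0032706 = 15.2266
Compute sqrt(15.2266) = 3.902128
Compute c / (2*pi) = 343 / 6.283185 = 54.590148
f = 54.590148 * 3.902128 = 213.02

213.02 Hz


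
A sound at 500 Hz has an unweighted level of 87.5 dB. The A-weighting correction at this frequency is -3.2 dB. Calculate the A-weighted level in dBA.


Given values:
  SPL = 87.5 dB
  A-weighting at 500 Hz = -3.2 dB
Formula: L_A = SPL + A_weight
L_A = 87.5 + (-3.2)
L_A = 84.3

84.3 dBA


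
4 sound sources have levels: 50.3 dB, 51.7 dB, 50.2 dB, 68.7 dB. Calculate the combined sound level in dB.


Formula: L_total = 10 * log10( sum(10^(Li/10)) )
  Source 1: 10^(50.3/10) = 107151.9305
  Source 2: 10^(51.7/10) = 147910.8388
  Source 3: 10^(50.2/10) = 104712.8548
  Source 4: 10^(68.7/10) = 7413102.413
Sum of linear values = 7772878.0371
L_total = 10 * log10(7772878.0371) = 68.91

68.91 dB


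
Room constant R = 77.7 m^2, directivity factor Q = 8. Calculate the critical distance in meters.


Given values:
  R = 77.7 m^2, Q = 8
Formula: d_c = 0.141 * sqrt(Q * R)
Compute Q * R = 8 * 77.7 = 621.6
Compute sqrt(621.6) = 24.9319
d_c = 0.141 * 24.9319 = 3.515

3.515 m


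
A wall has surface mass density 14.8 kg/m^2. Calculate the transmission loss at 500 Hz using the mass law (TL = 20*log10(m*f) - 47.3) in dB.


Given values:
  m = 14.8 kg/m^2, f = 500 Hz
Formula: TL = 20 * log10(m * f) - 47.3
Compute m * f = 14.8 * 500 = 7400.0
Compute log10(7400.0) = 3.869232
Compute 20 * 3.869232 = 77.3846
TL = 77.3846 - 47.3 = 30.08

30.08 dB


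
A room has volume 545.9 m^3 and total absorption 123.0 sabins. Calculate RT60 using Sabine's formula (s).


Given values:
  V = 545.9 m^3
  A = 123.0 sabins
Formula: RT60 = 0.161 * V / A
Numerator: 0.161 * 545.9 = 87.8899
RT60 = 87.8899 / 123.0 = 0.715

0.715 s


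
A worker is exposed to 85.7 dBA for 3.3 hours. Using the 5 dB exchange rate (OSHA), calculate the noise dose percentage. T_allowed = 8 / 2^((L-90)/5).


Given values:
  L = 85.7 dBA, T = 3.3 hours
Formula: T_allowed = 8 / 2^((L - 90) / 5)
Compute exponent: (85.7 - 90) / 5 = -0.86
Compute 2^(-0.86) = 0.550953
T_allowed = 8 / 0.550953 = 14.520295 hours
Dose = (T / T_allowed) * 100
Dose = (3.3 / 14.520295) * 100 = 22.73

22.73 %


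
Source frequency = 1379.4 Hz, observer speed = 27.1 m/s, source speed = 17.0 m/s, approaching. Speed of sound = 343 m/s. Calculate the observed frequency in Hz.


Given values:
  f_s = 1379.4 Hz, v_o = 27.1 m/s, v_s = 17.0 m/s
  Direction: approaching
Formula: f_o = f_s * (c + v_o) / (c - v_s)
Numerator: c + v_o = 343 + 27.1 = 370.1
Denominator: c - v_s = 343 - 17.0 = 326.0
f_o = 1379.4 * 370.1 / 326.0 = 1566.0

1566.0 Hz


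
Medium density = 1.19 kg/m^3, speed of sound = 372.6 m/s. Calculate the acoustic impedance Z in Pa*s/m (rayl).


Given values:
  rho = 1.19 kg/m^3
  c = 372.6 m/s
Formula: Z = rho * c
Z = 1.19 * 372.6
Z = 443.39

443.39 rayl


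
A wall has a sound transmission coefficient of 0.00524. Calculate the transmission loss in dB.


Given values:
  tau = 0.00524
Formula: TL = 10 * log10(1 / tau)
Compute 1 / tau = 1 / 0.00524 = 190.8397
Compute log10(190.8397) = 2.280669
TL = 10 * 2.280669 = 22.81

22.81 dB


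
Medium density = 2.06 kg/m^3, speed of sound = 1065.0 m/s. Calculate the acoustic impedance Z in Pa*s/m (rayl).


Given values:
  rho = 2.06 kg/m^3
  c = 1065.0 m/s
Formula: Z = rho * c
Z = 2.06 * 1065.0
Z = 2193.9

2193.9 rayl


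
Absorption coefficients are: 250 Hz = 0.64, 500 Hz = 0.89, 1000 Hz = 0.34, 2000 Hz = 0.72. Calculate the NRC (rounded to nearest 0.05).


Given values:
  a_250 = 0.64, a_500 = 0.89
  a_1000 = 0.34, a_2000 = 0.72
Formula: NRC = (a250 + a500 + a1000 + a2000) / 4
Sum = 0.64 + 0.89 + 0.34 + 0.72 = 2.59
NRC = 2.59 / 4 = 0.6475
Rounded to nearest 0.05: 0.65

0.65


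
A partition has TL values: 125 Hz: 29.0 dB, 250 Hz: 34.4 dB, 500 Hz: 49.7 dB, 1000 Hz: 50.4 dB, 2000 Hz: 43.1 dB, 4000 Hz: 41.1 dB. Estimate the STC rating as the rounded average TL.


Given TL values at each frequency:
  125 Hz: 29.0 dB
  250 Hz: 34.4 dB
  500 Hz: 49.7 dB
  1000 Hz: 50.4 dB
  2000 Hz: 43.1 dB
  4000 Hz: 41.1 dB
Formula: STC ~ round(average of TL values)
Sum = 29.0 + 34.4 + 49.7 + 50.4 + 43.1 + 41.1 = 247.7
Average = 247.7 / 6 = 41.28
Rounded: 41

41


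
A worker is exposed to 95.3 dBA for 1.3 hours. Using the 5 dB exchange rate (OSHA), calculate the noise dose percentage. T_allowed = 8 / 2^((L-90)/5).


Given values:
  L = 95.3 dBA, T = 1.3 hours
Formula: T_allowed = 8 / 2^((L - 90) / 5)
Compute exponent: (95.3 - 90) / 5 = 1.06
Compute 2^(1.06) = 2.084932
T_allowed = 8 / 2.084932 = 3.837056 hours
Dose = (T / T_allowed) * 100
Dose = (1.3 / 3.837056) * 100 = 33.88

33.88 %


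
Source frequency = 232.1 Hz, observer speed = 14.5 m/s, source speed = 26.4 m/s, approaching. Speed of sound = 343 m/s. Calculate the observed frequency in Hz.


Given values:
  f_s = 232.1 Hz, v_o = 14.5 m/s, v_s = 26.4 m/s
  Direction: approaching
Formula: f_o = f_s * (c + v_o) / (c - v_s)
Numerator: c + v_o = 343 + 14.5 = 357.5
Denominator: c - v_s = 343 - 26.4 = 316.6
f_o = 232.1 * 357.5 / 316.6 = 262.08

262.08 Hz


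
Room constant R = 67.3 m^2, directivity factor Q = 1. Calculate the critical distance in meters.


Given values:
  R = 67.3 m^2, Q = 1
Formula: d_c = 0.141 * sqrt(Q * R)
Compute Q * R = 1 * 67.3 = 67.3
Compute sqrt(67.3) = 8.2037
d_c = 0.141 * 8.2037 = 1.157

1.157 m


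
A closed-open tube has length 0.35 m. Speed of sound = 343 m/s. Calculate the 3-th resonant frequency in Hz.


Given values:
  Tube type: closed-open, L = 0.35 m, c = 343 m/s, n = 3
Formula: f_n = (2n - 1) * c / (4 * L)
Compute 2n - 1 = 2*3 - 1 = 5
Compute 4 * L = 4 * 0.35 = 1.4
f = 5 * 343 / 1.4
f = 1225.0

1225.0 Hz


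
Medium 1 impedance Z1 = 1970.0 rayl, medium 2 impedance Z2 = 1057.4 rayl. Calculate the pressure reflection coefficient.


Given values:
  Z1 = 1970.0 rayl, Z2 = 1057.4 rayl
Formula: R = (Z2 - Z1) / (Z2 + Z1)
Numerator: Z2 - Z1 = 1057.4 - 1970.0 = -912.6
Denominator: Z2 + Z1 = 1057.4 + 1970.0 = 3027.4
R = -912.6 / 3027.4 = -0.3014

-0.3014


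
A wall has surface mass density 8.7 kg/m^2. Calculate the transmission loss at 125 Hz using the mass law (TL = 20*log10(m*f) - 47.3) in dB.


Given values:
  m = 8.7 kg/m^2, f = 125 Hz
Formula: TL = 20 * log10(m * f) - 47.3
Compute m * f = 8.7 * 125 = 1087.5
Compute log10(1087.5) = 3.036429
Compute 20 * 3.036429 = 60.7286
TL = 60.7286 - 47.3 = 13.43

13.43 dB


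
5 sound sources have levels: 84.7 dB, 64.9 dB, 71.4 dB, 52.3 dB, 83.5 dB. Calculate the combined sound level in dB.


Formula: L_total = 10 * log10( sum(10^(Li/10)) )
  Source 1: 10^(84.7/10) = 295120922.6666
  Source 2: 10^(64.9/10) = 3090295.4325
  Source 3: 10^(71.4/10) = 13803842.646
  Source 4: 10^(52.3/10) = 169824.3652
  Source 5: 10^(83.5/10) = 223872113.8568
Sum of linear values = 536056998.9671
L_total = 10 * log10(536056998.9671) = 87.29

87.29 dB


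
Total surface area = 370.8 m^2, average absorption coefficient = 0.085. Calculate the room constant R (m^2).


Given values:
  S = 370.8 m^2, alpha = 0.085
Formula: R = S * alpha / (1 - alpha)
Numerator: 370.8 * 0.085 = 31.518
Denominator: 1 - 0.085 = 0.915
R = 31.518 / 0.915 = 34.45

34.45 m^2


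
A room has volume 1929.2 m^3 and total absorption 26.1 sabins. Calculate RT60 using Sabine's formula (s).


Given values:
  V = 1929.2 m^3
  A = 26.1 sabins
Formula: RT60 = 0.161 * V / A
Numerator: 0.161 * 1929.2 = 310.6012
RT60 = 310.6012 / 26.1 = 11.9

11.9 s


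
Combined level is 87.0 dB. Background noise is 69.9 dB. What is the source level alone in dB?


Given values:
  L_total = 87.0 dB, L_bg = 69.9 dB
Formula: L_source = 10 * log10(10^(L_total/10) - 10^(L_bg/10))
Convert to linear:
  10^(87.0/10) = 501187233.6273
  10^(69.9/10) = 9772372.2096
Difference: 501187233.6273 - 9772372.2096 = 491414861.4177
L_source = 10 * log10(491414861.4177) = 86.91

86.91 dB


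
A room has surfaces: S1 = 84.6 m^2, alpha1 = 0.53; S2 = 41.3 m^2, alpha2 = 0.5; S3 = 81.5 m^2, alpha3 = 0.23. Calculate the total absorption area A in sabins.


Given surfaces:
  Surface 1: 84.6 * 0.53 = 44.838
  Surface 2: 41.3 * 0.5 = 20.65
  Surface 3: 81.5 * 0.23 = 18.745
Formula: A = sum(Si * alpha_i)
A = 44.838 + 20.65 + 18.745
A = 84.23

84.23 sabins


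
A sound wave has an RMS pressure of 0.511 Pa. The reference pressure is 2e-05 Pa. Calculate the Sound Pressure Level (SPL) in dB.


Given values:
  p = 0.511 Pa
  p_ref = 2e-05 Pa
Formula: SPL = 20 * log10(p / p_ref)
Compute ratio: p / p_ref = 0.511 / 2e-05 = 25550
Compute log10: log10(25550) = 4.407391
Multiply: SPL = 20 * 4.407391 = 88.15

88.15 dB


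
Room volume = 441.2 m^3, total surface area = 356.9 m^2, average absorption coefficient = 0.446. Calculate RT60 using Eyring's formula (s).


Given values:
  V = 441.2 m^3, S = 356.9 m^2, alpha = 0.446
Formula: RT60 = 0.161 * V / (-S * ln(1 - alpha))
Compute ln(1 - 0.446) = ln(0.554) = -0.590591
Denominator: -356.9 * -0.590591 = 210.7819
Numerator: 0.161 * 441.2 = 71.0332
RT60 = 71.0332 / 210.7819 = 0.337

0.337 s


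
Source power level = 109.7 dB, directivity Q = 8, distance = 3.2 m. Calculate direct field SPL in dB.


Given values:
  Lw = 109.7 dB, Q = 8, r = 3.2 m
Formula: SPL = Lw + 10 * log10(Q / (4 * pi * r^2))
Compute 4 * pi * r^2 = 4 * pi * 3.2^2 = 128.6796
Compute Q / denom = 8 / 128.6796 = 0.06216992
Compute 10 * log10(0.06216992) = -12.0642
SPL = 109.7 + (-12.0642) = 97.64

97.64 dB


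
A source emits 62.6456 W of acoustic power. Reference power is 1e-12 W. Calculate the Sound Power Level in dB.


Given values:
  W = 62.6456 W
  W_ref = 1e-12 W
Formula: SWL = 10 * log10(W / W_ref)
Compute ratio: W / W_ref = 62645600000000
Compute log10: log10(62645600000000) = 13.796891
Multiply: SWL = 10 * 13.796891 = 137.97

137.97 dB


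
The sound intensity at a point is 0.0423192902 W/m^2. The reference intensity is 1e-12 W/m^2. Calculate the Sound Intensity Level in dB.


Given values:
  I = 0.0423192902 W/m^2
  I_ref = 1e-12 W/m^2
Formula: SIL = 10 * log10(I / I_ref)
Compute ratio: I / I_ref = 42319290200
Compute log10: log10(42319290200) = 10.626538
Multiply: SIL = 10 * 10.626538 = 106.27

106.27 dB


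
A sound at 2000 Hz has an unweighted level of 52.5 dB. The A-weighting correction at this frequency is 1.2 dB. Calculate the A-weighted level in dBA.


Given values:
  SPL = 52.5 dB
  A-weighting at 2000 Hz = 1.2 dB
Formula: L_A = SPL + A_weight
L_A = 52.5 + (1.2)
L_A = 53.7

53.7 dBA


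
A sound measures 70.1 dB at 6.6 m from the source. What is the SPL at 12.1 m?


Given values:
  SPL1 = 70.1 dB, r1 = 6.6 m, r2 = 12.1 m
Formula: SPL2 = SPL1 - 20 * log10(r2 / r1)
Compute ratio: r2 / r1 = 12.1 / 6.6 = 1.8333
Compute log10: log10(1.8333) = 0.263234
Compute drop: 20 * 0.263234 = 5.2647
SPL2 = 70.1 - 5.2647 = 64.84

64.84 dB


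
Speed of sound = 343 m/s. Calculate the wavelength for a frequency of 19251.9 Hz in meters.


Given values:
  c = 343 m/s, f = 19251.9 Hz
Formula: lambda = c / f
lambda = 343 / 19251.9
lambda = 0.0178

0.0178 m


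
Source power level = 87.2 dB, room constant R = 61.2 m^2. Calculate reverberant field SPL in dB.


Given values:
  Lw = 87.2 dB, R = 61.2 m^2
Formula: SPL = Lw + 10 * log10(4 / R)
Compute 4 / R = 4 / 61.2 = 0.065359
Compute 10 * log10(0.065359) = -11.8469
SPL = 87.2 + (-11.8469) = 75.35

75.35 dB


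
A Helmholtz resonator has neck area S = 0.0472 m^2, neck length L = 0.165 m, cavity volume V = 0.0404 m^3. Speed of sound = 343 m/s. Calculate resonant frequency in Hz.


Given values:
  S = 0.0472 m^2, L = 0.165 m, V = 0.0404 m^3, c = 343 m/s
Formula: f = (c / (2*pi)) * sqrt(S / (V * L))
Compute V * L = 0.0404 * 0.165 = 0.006666
Compute S / (V * L) = 0.0472 / 0.006666 = 7.0807
Compute sqrt(7.0807) = 2.660958
Compute c / (2*pi) = 343 / 6.283185 = 54.590148
f = 54.590148 * 2.660958 = 145.26

145.26 Hz


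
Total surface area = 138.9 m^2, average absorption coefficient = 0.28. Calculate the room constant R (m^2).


Given values:
  S = 138.9 m^2, alpha = 0.28
Formula: R = S * alpha / (1 - alpha)
Numerator: 138.9 * 0.28 = 38.892
Denominator: 1 - 0.28 = 0.72
R = 38.892 / 0.72 = 54.02

54.02 m^2


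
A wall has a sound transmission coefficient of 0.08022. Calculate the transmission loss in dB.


Given values:
  tau = 0.08022
Formula: TL = 10 * log10(1 / tau)
Compute 1 / tau = 1 / 0.08022 = 12.4657
Compute log10(12.4657) = 1.095717
TL = 10 * 1.095717 = 10.96

10.96 dB


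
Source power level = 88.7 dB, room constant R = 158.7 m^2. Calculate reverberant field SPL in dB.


Given values:
  Lw = 88.7 dB, R = 158.7 m^2
Formula: SPL = Lw + 10 * log10(4 / R)
Compute 4 / R = 4 / 158.7 = 0.025205
Compute 10 * log10(0.025205) = -15.9851
SPL = 88.7 + (-15.9851) = 72.71

72.71 dB


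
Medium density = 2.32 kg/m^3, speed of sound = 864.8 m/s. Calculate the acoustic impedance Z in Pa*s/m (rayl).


Given values:
  rho = 2.32 kg/m^3
  c = 864.8 m/s
Formula: Z = rho * c
Z = 2.32 * 864.8
Z = 2006.34

2006.34 rayl


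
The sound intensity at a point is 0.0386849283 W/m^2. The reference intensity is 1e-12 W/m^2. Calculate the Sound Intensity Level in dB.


Given values:
  I = 0.0386849283 W/m^2
  I_ref = 1e-12 W/m^2
Formula: SIL = 10 * log10(I / I_ref)
Compute ratio: I / I_ref = 38684928300
Compute log10: log10(38684928300) = 10.587542
Multiply: SIL = 10 * 10.587542 = 105.88

105.88 dB


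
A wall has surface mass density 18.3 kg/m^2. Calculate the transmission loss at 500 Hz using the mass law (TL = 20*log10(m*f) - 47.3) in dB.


Given values:
  m = 18.3 kg/m^2, f = 500 Hz
Formula: TL = 20 * log10(m * f) - 47.3
Compute m * f = 18.3 * 500 = 9150.0
Compute log10(9150.0) = 3.961421
Compute 20 * 3.961421 = 79.2284
TL = 79.2284 - 47.3 = 31.93

31.93 dB


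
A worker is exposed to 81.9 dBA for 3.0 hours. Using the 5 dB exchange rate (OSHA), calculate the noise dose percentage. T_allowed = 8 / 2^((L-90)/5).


Given values:
  L = 81.9 dBA, T = 3.0 hours
Formula: T_allowed = 8 / 2^((L - 90) / 5)
Compute exponent: (81.9 - 90) / 5 = -1.62
Compute 2^(-1.62) = 0.325335
T_allowed = 8 / 0.325335 = 24.590038 hours
Dose = (T / T_allowed) * 100
Dose = (3.0 / 24.590038) * 100 = 12.2

12.2 %


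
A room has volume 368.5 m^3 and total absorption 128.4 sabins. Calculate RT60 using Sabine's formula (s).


Given values:
  V = 368.5 m^3
  A = 128.4 sabins
Formula: RT60 = 0.161 * V / A
Numerator: 0.161 * 368.5 = 59.3285
RT60 = 59.3285 / 128.4 = 0.462

0.462 s


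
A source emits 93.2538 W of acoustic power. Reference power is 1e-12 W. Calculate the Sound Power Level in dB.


Given values:
  W = 93.2538 W
  W_ref = 1e-12 W
Formula: SWL = 10 * log10(W / W_ref)
Compute ratio: W / W_ref = 93253800000000
Compute log10: log10(93253800000000) = 13.969667
Multiply: SWL = 10 * 13.969667 = 139.7

139.7 dB


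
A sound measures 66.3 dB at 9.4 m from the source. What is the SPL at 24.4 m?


Given values:
  SPL1 = 66.3 dB, r1 = 9.4 m, r2 = 24.4 m
Formula: SPL2 = SPL1 - 20 * log10(r2 / r1)
Compute ratio: r2 / r1 = 24.4 / 9.4 = 2.5957
Compute log10: log10(2.5957) = 0.414254
Compute drop: 20 * 0.414254 = 8.2851
SPL2 = 66.3 - 8.2851 = 58.01

58.01 dB


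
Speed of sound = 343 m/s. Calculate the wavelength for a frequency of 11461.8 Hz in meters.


Given values:
  c = 343 m/s, f = 11461.8 Hz
Formula: lambda = c / f
lambda = 343 / 11461.8
lambda = 0.0299

0.0299 m


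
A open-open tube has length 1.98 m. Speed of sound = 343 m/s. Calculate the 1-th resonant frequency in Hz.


Given values:
  Tube type: open-open, L = 1.98 m, c = 343 m/s, n = 1
Formula: f_n = n * c / (2 * L)
Compute 2 * L = 2 * 1.98 = 3.96
f = 1 * 343 / 3.96
f = 86.62

86.62 Hz


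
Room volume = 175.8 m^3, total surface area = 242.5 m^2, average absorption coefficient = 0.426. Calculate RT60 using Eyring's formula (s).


Given values:
  V = 175.8 m^3, S = 242.5 m^2, alpha = 0.426
Formula: RT60 = 0.161 * V / (-S * ln(1 - alpha))
Compute ln(1 - 0.426) = ln(0.574) = -0.555126
Denominator: -242.5 * -0.555126 = 134.6181
Numerator: 0.161 * 175.8 = 28.3038
RT60 = 28.3038 / 134.6181 = 0.21

0.21 s


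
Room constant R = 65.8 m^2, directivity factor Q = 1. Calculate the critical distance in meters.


Given values:
  R = 65.8 m^2, Q = 1
Formula: d_c = 0.141 * sqrt(Q * R)
Compute Q * R = 1 * 65.8 = 65.8
Compute sqrt(65.8) = 8.1117
d_c = 0.141 * 8.1117 = 1.144

1.144 m


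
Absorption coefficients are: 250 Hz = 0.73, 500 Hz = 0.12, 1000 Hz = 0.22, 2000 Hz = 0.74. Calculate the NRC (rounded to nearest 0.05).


Given values:
  a_250 = 0.73, a_500 = 0.12
  a_1000 = 0.22, a_2000 = 0.74
Formula: NRC = (a250 + a500 + a1000 + a2000) / 4
Sum = 0.73 + 0.12 + 0.22 + 0.74 = 1.81
NRC = 1.81 / 4 = 0.4525
Rounded to nearest 0.05: 0.45

0.45


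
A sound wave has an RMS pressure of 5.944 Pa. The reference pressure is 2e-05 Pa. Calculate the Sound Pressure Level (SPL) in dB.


Given values:
  p = 5.944 Pa
  p_ref = 2e-05 Pa
Formula: SPL = 20 * log10(p / p_ref)
Compute ratio: p / p_ref = 5.944 / 2e-05 = 297200
Compute log10: log10(297200) = 5.473049
Multiply: SPL = 20 * 5.473049 = 109.46

109.46 dB


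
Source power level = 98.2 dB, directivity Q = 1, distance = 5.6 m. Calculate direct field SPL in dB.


Given values:
  Lw = 98.2 dB, Q = 1, r = 5.6 m
Formula: SPL = Lw + 10 * log10(Q / (4 * pi * r^2))
Compute 4 * pi * r^2 = 4 * pi * 5.6^2 = 394.0814
Compute Q / denom = 1 / 394.0814 = 0.00253755
Compute 10 * log10(0.00253755) = -25.9559
SPL = 98.2 + (-25.9559) = 72.24

72.24 dB


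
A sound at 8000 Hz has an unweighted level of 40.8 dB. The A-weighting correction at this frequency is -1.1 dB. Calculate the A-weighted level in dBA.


Given values:
  SPL = 40.8 dB
  A-weighting at 8000 Hz = -1.1 dB
Formula: L_A = SPL + A_weight
L_A = 40.8 + (-1.1)
L_A = 39.7

39.7 dBA


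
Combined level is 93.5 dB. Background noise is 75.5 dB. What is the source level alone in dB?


Given values:
  L_total = 93.5 dB, L_bg = 75.5 dB
Formula: L_source = 10 * log10(10^(L_total/10) - 10^(L_bg/10))
Convert to linear:
  10^(93.5/10) = 2238721138.5683
  10^(75.5/10) = 35481338.9234
Difference: 2238721138.5683 - 35481338.9234 = 2203239799.6449
L_source = 10 * log10(2203239799.6449) = 93.43

93.43 dB


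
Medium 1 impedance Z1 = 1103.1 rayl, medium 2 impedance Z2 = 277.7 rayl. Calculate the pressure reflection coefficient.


Given values:
  Z1 = 1103.1 rayl, Z2 = 277.7 rayl
Formula: R = (Z2 - Z1) / (Z2 + Z1)
Numerator: Z2 - Z1 = 277.7 - 1103.1 = -825.4
Denominator: Z2 + Z1 = 277.7 + 1103.1 = 1380.8
R = -825.4 / 1380.8 = -0.5978

-0.5978


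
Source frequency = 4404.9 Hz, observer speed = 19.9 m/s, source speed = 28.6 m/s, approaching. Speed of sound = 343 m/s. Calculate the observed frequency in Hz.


Given values:
  f_s = 4404.9 Hz, v_o = 19.9 m/s, v_s = 28.6 m/s
  Direction: approaching
Formula: f_o = f_s * (c + v_o) / (c - v_s)
Numerator: c + v_o = 343 + 19.9 = 362.9
Denominator: c - v_s = 343 - 28.6 = 314.4
f_o = 4404.9 * 362.9 / 314.4 = 5084.41

5084.41 Hz


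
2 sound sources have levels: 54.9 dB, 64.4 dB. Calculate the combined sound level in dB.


Formula: L_total = 10 * log10( sum(10^(Li/10)) )
  Source 1: 10^(54.9/10) = 309029.5433
  Source 2: 10^(64.4/10) = 2754228.7033
Sum of linear values = 3063258.2466
L_total = 10 * log10(3063258.2466) = 64.86

64.86 dB


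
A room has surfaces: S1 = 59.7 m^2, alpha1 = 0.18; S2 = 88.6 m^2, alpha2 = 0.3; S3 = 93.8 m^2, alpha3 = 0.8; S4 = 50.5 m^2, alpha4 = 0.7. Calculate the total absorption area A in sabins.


Given surfaces:
  Surface 1: 59.7 * 0.18 = 10.746
  Surface 2: 88.6 * 0.3 = 26.58
  Surface 3: 93.8 * 0.8 = 75.04
  Surface 4: 50.5 * 0.7 = 35.35
Formula: A = sum(Si * alpha_i)
A = 10.746 + 26.58 + 75.04 + 35.35
A = 147.72

147.72 sabins


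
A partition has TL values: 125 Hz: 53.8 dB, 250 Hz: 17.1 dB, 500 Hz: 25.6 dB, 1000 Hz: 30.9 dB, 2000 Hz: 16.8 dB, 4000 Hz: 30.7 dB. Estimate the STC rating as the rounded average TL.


Given TL values at each frequency:
  125 Hz: 53.8 dB
  250 Hz: 17.1 dB
  500 Hz: 25.6 dB
  1000 Hz: 30.9 dB
  2000 Hz: 16.8 dB
  4000 Hz: 30.7 dB
Formula: STC ~ round(average of TL values)
Sum = 53.8 + 17.1 + 25.6 + 30.9 + 16.8 + 30.7 = 174.9
Average = 174.9 / 6 = 29.15
Rounded: 29

29


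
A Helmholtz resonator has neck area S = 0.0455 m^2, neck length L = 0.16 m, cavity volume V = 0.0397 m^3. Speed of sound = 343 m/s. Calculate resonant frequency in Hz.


Given values:
  S = 0.0455 m^2, L = 0.16 m, V = 0.0397 m^3, c = 343 m/s
Formula: f = (c / (2*pi)) * sqrt(S / (V * L))
Compute V * L = 0.0397 * 0.16 = 0.006352
Compute S / (V * L) = 0.0455 / 0.006352 = 7.1631
Compute sqrt(7.1631) = 2.676397
Compute c / (2*pi) = 343 / 6.283185 = 54.590148
f = 54.590148 * 2.676397 = 146.1

146.1 Hz


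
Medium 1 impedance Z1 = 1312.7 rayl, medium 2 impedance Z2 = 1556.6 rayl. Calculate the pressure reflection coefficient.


Given values:
  Z1 = 1312.7 rayl, Z2 = 1556.6 rayl
Formula: R = (Z2 - Z1) / (Z2 + Z1)
Numerator: Z2 - Z1 = 1556.6 - 1312.7 = 243.9
Denominator: Z2 + Z1 = 1556.6 + 1312.7 = 2869.3
R = 243.9 / 2869.3 = 0.085

0.085


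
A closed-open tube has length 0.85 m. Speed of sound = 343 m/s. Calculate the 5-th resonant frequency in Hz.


Given values:
  Tube type: closed-open, L = 0.85 m, c = 343 m/s, n = 5
Formula: f_n = (2n - 1) * c / (4 * L)
Compute 2n - 1 = 2*5 - 1 = 9
Compute 4 * L = 4 * 0.85 = 3.4
f = 9 * 343 / 3.4
f = 907.94

907.94 Hz


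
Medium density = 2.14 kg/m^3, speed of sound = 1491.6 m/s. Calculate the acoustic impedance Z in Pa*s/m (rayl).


Given values:
  rho = 2.14 kg/m^3
  c = 1491.6 m/s
Formula: Z = rho * c
Z = 2.14 * 1491.6
Z = 3192.02

3192.02 rayl


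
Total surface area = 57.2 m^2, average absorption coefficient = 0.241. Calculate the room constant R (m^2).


Given values:
  S = 57.2 m^2, alpha = 0.241
Formula: R = S * alpha / (1 - alpha)
Numerator: 57.2 * 0.241 = 13.7852
Denominator: 1 - 0.241 = 0.759
R = 13.7852 / 0.759 = 18.16

18.16 m^2


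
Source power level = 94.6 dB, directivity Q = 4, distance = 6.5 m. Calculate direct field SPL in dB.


Given values:
  Lw = 94.6 dB, Q = 4, r = 6.5 m
Formula: SPL = Lw + 10 * log10(Q / (4 * pi * r^2))
Compute 4 * pi * r^2 = 4 * pi * 6.5^2 = 530.9292
Compute Q / denom = 4 / 530.9292 = 0.00753396
Compute 10 * log10(0.00753396) = -21.2298
SPL = 94.6 + (-21.2298) = 73.37

73.37 dB


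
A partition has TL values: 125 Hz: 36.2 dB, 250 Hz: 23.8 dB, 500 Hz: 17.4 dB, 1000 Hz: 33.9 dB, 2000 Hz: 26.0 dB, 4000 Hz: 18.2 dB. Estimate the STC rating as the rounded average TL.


Given TL values at each frequency:
  125 Hz: 36.2 dB
  250 Hz: 23.8 dB
  500 Hz: 17.4 dB
  1000 Hz: 33.9 dB
  2000 Hz: 26.0 dB
  4000 Hz: 18.2 dB
Formula: STC ~ round(average of TL values)
Sum = 36.2 + 23.8 + 17.4 + 33.9 + 26.0 + 18.2 = 155.5
Average = 155.5 / 6 = 25.92
Rounded: 26

26


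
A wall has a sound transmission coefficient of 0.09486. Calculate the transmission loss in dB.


Given values:
  tau = 0.09486
Formula: TL = 10 * log10(1 / tau)
Compute 1 / tau = 1 / 0.09486 = 10.5419
Compute log10(10.5419) = 1.022919
TL = 10 * 1.022919 = 10.23

10.23 dB


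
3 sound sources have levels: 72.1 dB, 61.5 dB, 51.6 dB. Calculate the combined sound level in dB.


Formula: L_total = 10 * log10( sum(10^(Li/10)) )
  Source 1: 10^(72.1/10) = 16218100.9736
  Source 2: 10^(61.5/10) = 1412537.5446
  Source 3: 10^(51.6/10) = 144543.9771
Sum of linear values = 17775182.4953
L_total = 10 * log10(17775182.4953) = 72.5

72.5 dB


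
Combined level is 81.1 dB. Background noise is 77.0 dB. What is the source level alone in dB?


Given values:
  L_total = 81.1 dB, L_bg = 77.0 dB
Formula: L_source = 10 * log10(10^(L_total/10) - 10^(L_bg/10))
Convert to linear:
  10^(81.1/10) = 128824955.1693
  10^(77.0/10) = 50118723.3627
Difference: 128824955.1693 - 50118723.3627 = 78706231.8066
L_source = 10 * log10(78706231.8066) = 78.96

78.96 dB


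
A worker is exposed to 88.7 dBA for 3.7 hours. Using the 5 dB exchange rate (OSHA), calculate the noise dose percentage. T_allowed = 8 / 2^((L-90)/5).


Given values:
  L = 88.7 dBA, T = 3.7 hours
Formula: T_allowed = 8 / 2^((L - 90) / 5)
Compute exponent: (88.7 - 90) / 5 = -0.26
Compute 2^(-0.26) = 0.835088
T_allowed = 8 / 0.835088 = 9.579829 hours
Dose = (T / T_allowed) * 100
Dose = (3.7 / 9.579829) * 100 = 38.62

38.62 %


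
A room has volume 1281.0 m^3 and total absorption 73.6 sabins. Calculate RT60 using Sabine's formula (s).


Given values:
  V = 1281.0 m^3
  A = 73.6 sabins
Formula: RT60 = 0.161 * V / A
Numerator: 0.161 * 1281.0 = 206.241
RT60 = 206.241 / 73.6 = 2.802

2.802 s


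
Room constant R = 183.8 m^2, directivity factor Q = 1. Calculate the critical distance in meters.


Given values:
  R = 183.8 m^2, Q = 1
Formula: d_c = 0.141 * sqrt(Q * R)
Compute Q * R = 1 * 183.8 = 183.8
Compute sqrt(183.8) = 13.5573
d_c = 0.141 * 13.5573 = 1.912

1.912 m


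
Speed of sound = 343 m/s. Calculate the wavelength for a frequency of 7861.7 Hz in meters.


Given values:
  c = 343 m/s, f = 7861.7 Hz
Formula: lambda = c / f
lambda = 343 / 7861.7
lambda = 0.0436

0.0436 m
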